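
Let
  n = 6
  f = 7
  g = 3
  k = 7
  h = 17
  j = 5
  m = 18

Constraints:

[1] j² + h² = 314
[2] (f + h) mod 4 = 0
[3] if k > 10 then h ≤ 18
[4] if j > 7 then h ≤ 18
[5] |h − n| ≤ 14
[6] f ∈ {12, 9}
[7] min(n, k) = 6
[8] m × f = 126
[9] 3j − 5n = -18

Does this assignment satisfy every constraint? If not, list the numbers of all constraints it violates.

Constraints 6, 9 are violated.

[1] j² + h² = 5² + 17² = 25 + 289 = 314  yes
[2] f + h = 24; 24 mod 4 = 0  yes
[3] k = 7, not > 10; antecedent false, conditional vacuously true  yes
[4] j = 5, not > 7; antecedent false, conditional vacuously true  yes
[5] |17 − 6| = 11; 11 ≤ 14  yes
[6] f = 7 is not in {12, 9}  no
[7] min(6, 7) = 6  yes
[8] m × f = 18 × 7 = 126  yes
[9] 3j − 5n = 3(5) − 5(6) = -15, not -18  no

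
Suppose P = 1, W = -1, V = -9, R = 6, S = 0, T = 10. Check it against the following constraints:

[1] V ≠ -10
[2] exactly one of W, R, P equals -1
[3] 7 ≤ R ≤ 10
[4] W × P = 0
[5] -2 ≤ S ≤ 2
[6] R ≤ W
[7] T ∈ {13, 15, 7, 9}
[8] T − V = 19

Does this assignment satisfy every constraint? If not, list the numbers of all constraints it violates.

No — constraints 3, 4, 6, 7 are not satisfied.

[1] V = -9, and -9 ≠ -10 — satisfied.
[2] W=-1, R=6, P=1; 1 of them equals -1 — satisfied.
[3] R = 6 is outside [7, 10] — violated.
[4] W × P = -1 × 1 = -1, not 0 — violated.
[5] S = 0 lies in [-2, 2] — satisfied.
[6] R = 6, W = -1; 6 > -1 (want ≤) — violated.
[7] T = 10 is not in {13, 15, 7, 9} — violated.
[8] T − V = 10 − (-9) = 19 — satisfied.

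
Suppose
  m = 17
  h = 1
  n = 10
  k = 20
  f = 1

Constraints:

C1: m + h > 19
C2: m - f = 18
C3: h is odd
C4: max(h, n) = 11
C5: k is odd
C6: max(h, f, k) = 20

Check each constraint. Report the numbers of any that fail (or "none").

Constraints 1, 2, 4, 5 do not hold.

C1: m + h = 17 + 1 = 18; 18 ≤ 19, bound 19 not met — does not hold.
C2: m - f = 17 - 1 = 16, not 18 — does not hold.
C3: h = 1 is odd — holds.
C4: max(1, 10) = 10, not 11 — does not hold.
C5: k = 20 is even — does not hold.
C6: max(1, 1, 20) = 20 — holds.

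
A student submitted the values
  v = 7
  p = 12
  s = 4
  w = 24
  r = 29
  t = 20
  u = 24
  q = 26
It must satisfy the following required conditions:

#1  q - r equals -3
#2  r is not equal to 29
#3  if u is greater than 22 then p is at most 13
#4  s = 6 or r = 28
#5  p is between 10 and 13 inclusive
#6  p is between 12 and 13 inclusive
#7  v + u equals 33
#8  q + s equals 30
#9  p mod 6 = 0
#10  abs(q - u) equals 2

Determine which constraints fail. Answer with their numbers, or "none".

Constraints 2, 4, and 7 are violated.

#1 q - r = 26 - 29 = -3 — holds.
#2 r = 29, but 29 is required to differ — does not hold.
#3 u = 24 > 22, so we need p ≤ 13; p = 12 ≤ 13 — holds.
#4 s = 4 ≠ 6 and r = 29 ≠ 28; both disjuncts false — does not hold.
#5 p = 12 lies in [10, 13] — holds.
#6 p = 12 lies in [12, 13] — holds.
#7 v + u = 7 + 24 = 31, not 33 — does not hold.
#8 q + s = 26 + 4 = 30 — holds.
#9 12 mod 6 = 0 — holds.
#10 abs(26 - 24) = 2 — holds.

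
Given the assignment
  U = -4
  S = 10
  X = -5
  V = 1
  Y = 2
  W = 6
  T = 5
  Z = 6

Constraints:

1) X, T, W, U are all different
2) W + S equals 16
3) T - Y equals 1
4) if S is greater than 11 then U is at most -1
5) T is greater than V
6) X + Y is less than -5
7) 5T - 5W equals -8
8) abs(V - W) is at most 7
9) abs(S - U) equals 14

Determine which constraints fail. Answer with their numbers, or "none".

The assignment fails constraints 3, 6, and 7.

1) values -5, 5, 6, -4 are pairwise distinct — holds.
2) W + S = 6 + 10 = 16 — holds.
3) T - Y = 5 - 2 = 3, not 1 — does not hold.
4) S = 10, not > 11; antecedent false, conditional vacuously true — holds.
5) T = 5, V = 1; 5 > 1 — holds.
6) X + Y = -5 + 2 = -3; -3 ≥ -5, bound -5 not met — does not hold.
7) 5T - 5W = 5(5) - 5(6) = -5, not -8 — does not hold.
8) abs(1 - 6) = 5; 5 ≤ 7 — holds.
9) abs(10 - (-4)) = 14 — holds.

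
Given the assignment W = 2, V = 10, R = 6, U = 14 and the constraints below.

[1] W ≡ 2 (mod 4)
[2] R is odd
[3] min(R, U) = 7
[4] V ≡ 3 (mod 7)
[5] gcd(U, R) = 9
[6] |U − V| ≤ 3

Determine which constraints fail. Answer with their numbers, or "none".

No — constraints 2, 3, 5, 6 are not satisfied.

[1] 2 mod 4 = 2  holds
[2] R = 6 is even  fails
[3] min(6, 14) = 6, not 7  fails
[4] 10 mod 7 = 3  holds
[5] gcd(14, 6) = 2, not 9  fails
[6] |14 − 10| = 4; 4 > 3, exceeds bound 3  fails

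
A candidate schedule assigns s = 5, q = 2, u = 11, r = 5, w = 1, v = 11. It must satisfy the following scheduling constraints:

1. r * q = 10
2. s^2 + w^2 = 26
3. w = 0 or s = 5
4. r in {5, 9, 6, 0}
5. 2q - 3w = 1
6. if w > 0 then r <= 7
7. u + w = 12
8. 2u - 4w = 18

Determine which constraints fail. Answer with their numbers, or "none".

The assignment satisfies every constraint.

1. r * q = 5 * 2 = 10 — satisfied.
2. s^2 + w^2 = 5^2 + 1^2 = 25 + 1 = 26 — satisfied.
3. w = 1 ≠ 0, but s = 5 = 5 (second disjunct) — satisfied.
4. r = 5 is in {5, 9, 6, 0} — satisfied.
5. 2q - 3w = 2(2) - 3(1) = 1 — satisfied.
6. w = 1 > 0, so we need r ≤ 7; r = 5 ≤ 7 — satisfied.
7. u + w = 11 + 1 = 12 — satisfied.
8. 2u - 4w = 2(11) - 4(1) = 18 — satisfied.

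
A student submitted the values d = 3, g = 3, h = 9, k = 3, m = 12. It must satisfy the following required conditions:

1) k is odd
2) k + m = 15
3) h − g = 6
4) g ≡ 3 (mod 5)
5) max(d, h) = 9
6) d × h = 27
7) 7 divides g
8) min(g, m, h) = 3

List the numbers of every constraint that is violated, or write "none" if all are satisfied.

1) k = 3 is odd — satisfied.
2) k + m = 3 + 12 = 15 — satisfied.
3) h − g = 9 − 3 = 6 — satisfied.
4) 3 mod 5 = 3 — satisfied.
5) max(3, 9) = 9 — satisfied.
6) d × h = 3 × 9 = 27 — satisfied.
7) 3 = 7×0 + 3, so 7 does not divide 3 — violated.
8) min(3, 12, 9) = 3 — satisfied.

The assignment fails constraint 7.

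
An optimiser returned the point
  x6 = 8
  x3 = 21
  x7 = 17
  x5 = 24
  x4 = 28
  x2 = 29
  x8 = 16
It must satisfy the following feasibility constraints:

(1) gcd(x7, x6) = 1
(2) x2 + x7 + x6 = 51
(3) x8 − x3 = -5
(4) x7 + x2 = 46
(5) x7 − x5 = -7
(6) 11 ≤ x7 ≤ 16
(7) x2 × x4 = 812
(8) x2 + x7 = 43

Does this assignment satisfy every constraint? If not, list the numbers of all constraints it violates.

Constraints 2, 6, and 8 are violated.

(1) gcd(17, 8) = 1  true
(2) x2 + x7 + x6 = 29 + 17 + 8 = 54, not 51  false
(3) x8 − x3 = 16 − 21 = -5  true
(4) x7 + x2 = 17 + 29 = 46  true
(5) x7 − x5 = 17 − 24 = -7  true
(6) x7 = 17 is outside [11, 16]  false
(7) x2 × x4 = 29 × 28 = 812  true
(8) x2 + x7 = 29 + 17 = 46, not 43  false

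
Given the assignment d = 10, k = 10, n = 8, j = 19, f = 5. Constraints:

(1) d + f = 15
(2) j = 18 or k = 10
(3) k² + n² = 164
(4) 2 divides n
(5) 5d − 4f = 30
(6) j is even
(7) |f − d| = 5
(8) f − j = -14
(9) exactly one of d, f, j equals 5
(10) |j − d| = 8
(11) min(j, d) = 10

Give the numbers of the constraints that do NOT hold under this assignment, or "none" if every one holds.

(1) d + f = 10 + 5 = 15  true
(2) j = 19 ≠ 18, but k = 10 = 10 (second disjunct)  true
(3) k² + n² = 10² + 8² = 100 + 64 = 164  true
(4) 8 / 2 = 4, so 2 divides 8  true
(5) 5d − 4f = 5(10) − 4(5) = 30  true
(6) j = 19 is odd  false
(7) |5 − 10| = 5  true
(8) f − j = 5 − 19 = -14  true
(9) d=10, f=5, j=19; 1 of them equals 5  true
(10) |19 − 10| = 9, not 8  false
(11) min(19, 10) = 10  true

Violated: 6 and 10.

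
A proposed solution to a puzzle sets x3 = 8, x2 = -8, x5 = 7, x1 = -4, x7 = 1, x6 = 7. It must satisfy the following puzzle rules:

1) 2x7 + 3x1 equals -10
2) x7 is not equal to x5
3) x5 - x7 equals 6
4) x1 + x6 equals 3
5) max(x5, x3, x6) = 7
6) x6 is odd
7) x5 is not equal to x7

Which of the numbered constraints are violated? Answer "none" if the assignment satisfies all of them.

No — constraint 5 is not satisfied.

1) 2x7 + 3x1 = 2(1) + 3(-4) = -10 — OK.
2) x7 = 1, x5 = 7; distinct — OK.
3) x5 - x7 = 7 - 1 = 6 — OK.
4) x1 + x6 = -4 + 7 = 3 — OK.
5) max(7, 8, 7) = 8, not 7 — violated.
6) x6 = 7 is odd — OK.
7) x5 = 7, x7 = 1; distinct — OK.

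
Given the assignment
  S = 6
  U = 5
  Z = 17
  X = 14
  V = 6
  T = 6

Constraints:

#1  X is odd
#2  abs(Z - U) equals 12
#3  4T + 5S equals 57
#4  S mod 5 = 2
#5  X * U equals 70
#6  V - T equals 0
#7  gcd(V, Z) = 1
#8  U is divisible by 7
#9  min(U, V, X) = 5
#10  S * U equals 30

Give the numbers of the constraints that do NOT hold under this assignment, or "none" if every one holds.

#1 X = 14 is even  ✗
#2 abs(17 - 5) = 12  ✓
#3 4T + 5S = 4(6) + 5(6) = 54, not 57  ✗
#4 6 mod 5 = 1, not 2  ✗
#5 X * U = 14 * 5 = 70  ✓
#6 V - T = 6 - 6 = 0  ✓
#7 gcd(6, 17) = 1  ✓
#8 5 = 7*0 + 5, so 7 does not divide 5  ✗
#9 min(5, 6, 14) = 5  ✓
#10 S * U = 6 * 5 = 30  ✓

Violated: 1, 3, 4, and 8.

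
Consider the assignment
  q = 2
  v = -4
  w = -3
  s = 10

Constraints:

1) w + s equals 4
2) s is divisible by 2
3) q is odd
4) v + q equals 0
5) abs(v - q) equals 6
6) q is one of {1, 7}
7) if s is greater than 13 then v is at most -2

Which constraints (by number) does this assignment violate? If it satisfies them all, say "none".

1) w + s = -3 + 10 = 7, not 4  FAIL
2) 10 / 2 = 5, so 2 divides 10  OK
3) q = 2 is even  FAIL
4) v + q = -4 + 2 = -2, not 0  FAIL
5) abs(-4 - 2) = 6  OK
6) q = 2 is not in {1, 7}  FAIL
7) s = 10, not > 13; antecedent false, conditional vacuously true  OK

Constraints 1, 3, 4, 6 do not hold.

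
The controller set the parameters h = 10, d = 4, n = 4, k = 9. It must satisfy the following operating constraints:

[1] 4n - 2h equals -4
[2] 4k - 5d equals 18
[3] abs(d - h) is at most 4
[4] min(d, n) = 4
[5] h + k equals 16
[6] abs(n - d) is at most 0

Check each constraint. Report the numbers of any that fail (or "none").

[1] 4n - 2h = 4(4) - 2(10) = -4  true
[2] 4k - 5d = 4(9) - 5(4) = 16, not 18  false
[3] abs(4 - 10) = 6; 6 > 4, exceeds bound 4  false
[4] min(4, 4) = 4  true
[5] h + k = 10 + 9 = 19, not 16  false
[6] abs(4 - 4) = 0; 0 ≤ 0  true

No — constraints 2, 3, and 5 are not satisfied.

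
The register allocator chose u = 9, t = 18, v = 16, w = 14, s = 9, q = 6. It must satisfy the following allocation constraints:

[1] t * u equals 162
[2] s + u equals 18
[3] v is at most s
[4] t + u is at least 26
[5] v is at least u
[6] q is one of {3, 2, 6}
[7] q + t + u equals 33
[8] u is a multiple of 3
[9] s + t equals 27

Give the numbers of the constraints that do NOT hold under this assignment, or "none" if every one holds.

No — constraint 3 is not satisfied.

[1] t * u = 18 * 9 = 162 — satisfied.
[2] s + u = 9 + 9 = 18 — satisfied.
[3] v = 16, s = 9; 16 > 9 (want ≤) — violated.
[4] t + u = 18 + 9 = 27; 27 ≥ 26 — satisfied.
[5] v = 16, u = 9; 16 ≥ 9 — satisfied.
[6] q = 6 is in {3, 2, 6} — satisfied.
[7] q + t + u = 6 + 18 + 9 = 33 — satisfied.
[8] 9 / 3 = 3, so 3 divides 9 — satisfied.
[9] s + t = 9 + 18 = 27 — satisfied.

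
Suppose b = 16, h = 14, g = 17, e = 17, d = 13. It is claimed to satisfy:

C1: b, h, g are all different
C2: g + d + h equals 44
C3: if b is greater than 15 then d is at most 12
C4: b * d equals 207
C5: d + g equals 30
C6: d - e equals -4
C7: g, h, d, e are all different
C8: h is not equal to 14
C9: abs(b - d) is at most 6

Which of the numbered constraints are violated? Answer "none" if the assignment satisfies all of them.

The assignment fails constraints 3, 4, 7, and 8.

C1: values 16, 14, 17 are pairwise distinct — holds.
C2: g + d + h = 17 + 13 + 14 = 44 — holds.
C3: b = 16 > 15, so we need d ≤ 12; but d = 13 > 12 — fails.
C4: b * d = 16 * 13 = 208, not 207 — fails.
C5: d + g = 13 + 17 = 30 — holds.
C6: d - e = 13 - 17 = -4 — holds.
C7: g = e = 17, not all different — fails.
C8: h = 14, but 14 is required to differ — fails.
C9: abs(16 - 13) = 3; 3 ≤ 6 — holds.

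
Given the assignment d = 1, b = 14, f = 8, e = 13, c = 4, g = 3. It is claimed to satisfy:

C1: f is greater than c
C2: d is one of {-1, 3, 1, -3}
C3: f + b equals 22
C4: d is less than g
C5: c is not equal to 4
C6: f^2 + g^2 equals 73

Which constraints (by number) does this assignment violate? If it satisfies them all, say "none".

Violated: 5.

C1: f = 8, c = 4; 8 > 4 — OK.
C2: d = 1 is in {-1, 3, 1, -3} — OK.
C3: f + b = 8 + 14 = 22 — OK.
C4: d = 1, g = 3; 1 < 3 — OK.
C5: c = 4, but 4 is required to differ — violated.
C6: f^2 + g^2 = 8^2 + 3^2 = 64 + 9 = 73 — OK.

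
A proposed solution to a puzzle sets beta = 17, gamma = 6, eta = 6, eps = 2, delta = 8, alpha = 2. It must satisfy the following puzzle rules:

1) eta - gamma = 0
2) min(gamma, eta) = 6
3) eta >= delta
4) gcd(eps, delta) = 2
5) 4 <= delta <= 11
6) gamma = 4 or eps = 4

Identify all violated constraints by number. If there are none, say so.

1) eta - gamma = 6 - 6 = 0  holds
2) min(6, 6) = 6  holds
3) eta = 6, delta = 8; 6 < 8 (want ≥)  fails
4) gcd(2, 8) = 2  holds
5) delta = 8 lies in [4, 11]  holds
6) gamma = 6 ≠ 4 and eps = 2 ≠ 4; both disjuncts false  fails

No — constraints 3 and 6 are not satisfied.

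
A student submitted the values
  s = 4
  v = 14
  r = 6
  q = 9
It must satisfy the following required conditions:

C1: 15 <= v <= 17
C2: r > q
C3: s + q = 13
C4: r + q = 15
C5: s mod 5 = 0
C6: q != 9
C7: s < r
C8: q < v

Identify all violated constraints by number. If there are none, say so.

C1: v = 14 is outside [15, 17]  FAIL
C2: r = 6, q = 9; 6 ≤ 9 (want >)  FAIL
C3: s + q = 4 + 9 = 13  OK
C4: r + q = 6 + 9 = 15  OK
C5: 4 mod 5 = 4, not 0  FAIL
C6: q = 9, but 9 is required to differ  FAIL
C7: s = 4, r = 6; 4 < 6  OK
C8: q = 9, v = 14; 9 < 14  OK

Violated: 1, 2, 5, and 6.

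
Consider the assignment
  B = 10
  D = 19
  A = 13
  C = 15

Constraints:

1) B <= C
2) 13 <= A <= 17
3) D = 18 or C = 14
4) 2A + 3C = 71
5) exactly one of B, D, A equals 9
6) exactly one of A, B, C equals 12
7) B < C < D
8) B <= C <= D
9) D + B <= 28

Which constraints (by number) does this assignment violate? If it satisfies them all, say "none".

Constraints 3, 5, 6, 9 do not hold.

1) B = 10, C = 15; 10 ≤ 15  holds
2) A = 13 lies in [13, 17]  holds
3) D = 19 ≠ 18 and C = 15 ≠ 14; both disjuncts false  fails
4) 2A + 3C = 2(13) + 3(15) = 71  holds
5) B=10, D=19, A=13; 0 of them equal 9, not exactly one  fails
6) A=13, B=10, C=15; 0 of them equal 12, not exactly one  fails
7) values 10 < 15 < 19  holds
8) values 10 <= 15 <= 19  holds
9) D + B = 19 + 10 = 29; 29 > 28, bound 28 not met  fails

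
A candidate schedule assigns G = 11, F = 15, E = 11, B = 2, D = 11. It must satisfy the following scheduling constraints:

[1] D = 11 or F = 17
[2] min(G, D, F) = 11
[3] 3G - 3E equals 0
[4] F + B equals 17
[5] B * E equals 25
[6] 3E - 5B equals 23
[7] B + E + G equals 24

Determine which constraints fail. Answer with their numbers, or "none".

Constraint 5 does not hold.

[1] D = 11 = 11 (first disjunct)  ✓
[2] min(11, 11, 15) = 11  ✓
[3] 3G - 3E = 3(11) - 3(11) = 0  ✓
[4] F + B = 15 + 2 = 17  ✓
[5] B * E = 2 * 11 = 22, not 25  ✗
[6] 3E - 5B = 3(11) - 5(2) = 23  ✓
[7] B + E + G = 2 + 11 + 11 = 24  ✓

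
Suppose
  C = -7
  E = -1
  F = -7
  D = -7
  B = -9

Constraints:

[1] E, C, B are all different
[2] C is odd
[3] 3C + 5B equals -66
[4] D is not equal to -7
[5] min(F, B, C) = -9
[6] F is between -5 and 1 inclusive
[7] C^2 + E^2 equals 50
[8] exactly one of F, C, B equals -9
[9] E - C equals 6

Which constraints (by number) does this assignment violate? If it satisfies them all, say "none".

[1] values -1, -7, -9 are pairwise distinct — OK.
[2] C = -7 is odd — OK.
[3] 3C + 5B = 3(-7) + 5(-9) = -66 — OK.
[4] D = -7, but -7 is required to differ — violated.
[5] min(-7, -9, -7) = -9 — OK.
[6] F = -7 is outside [-5, 1] — violated.
[7] C^2 + E^2 = (-7)^2 + (-1)^2 = 49 + 1 = 50 — OK.
[8] F=-7, C=-7, B=-9; 1 of them equals -9 — OK.
[9] E - C = -1 - (-7) = 6 — OK.

Violated: 4 and 6.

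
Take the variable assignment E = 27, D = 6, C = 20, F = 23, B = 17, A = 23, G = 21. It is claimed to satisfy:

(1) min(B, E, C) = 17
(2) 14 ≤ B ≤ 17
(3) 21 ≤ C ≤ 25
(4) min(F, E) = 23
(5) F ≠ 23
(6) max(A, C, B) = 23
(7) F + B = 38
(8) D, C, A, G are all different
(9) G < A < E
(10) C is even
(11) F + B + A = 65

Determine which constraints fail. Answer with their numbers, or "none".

Constraints 3, 5, 7, 11 are violated.

(1) min(17, 27, 20) = 17 — OK.
(2) B = 17 lies in [14, 17] — OK.
(3) C = 20 is outside [21, 25] — violated.
(4) min(23, 27) = 23 — OK.
(5) F = 23, but 23 is required to differ — violated.
(6) max(23, 20, 17) = 23 — OK.
(7) F + B = 23 + 17 = 40, not 38 — violated.
(8) values 6, 20, 23, 21 are pairwise distinct — OK.
(9) values 21 < 23 < 27 — OK.
(10) C = 20 is even — OK.
(11) F + B + A = 23 + 17 + 23 = 63, not 65 — violated.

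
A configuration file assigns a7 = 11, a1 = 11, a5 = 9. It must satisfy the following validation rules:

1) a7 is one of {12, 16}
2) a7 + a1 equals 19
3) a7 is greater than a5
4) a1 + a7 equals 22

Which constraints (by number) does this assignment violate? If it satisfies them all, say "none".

Constraints 1 and 2 are violated.

1) a7 = 11 is not in {12, 16}  ✘
2) a7 + a1 = 11 + 11 = 22, not 19  ✘
3) a7 = 11, a5 = 9; 11 > 9  ✔
4) a1 + a7 = 11 + 11 = 22  ✔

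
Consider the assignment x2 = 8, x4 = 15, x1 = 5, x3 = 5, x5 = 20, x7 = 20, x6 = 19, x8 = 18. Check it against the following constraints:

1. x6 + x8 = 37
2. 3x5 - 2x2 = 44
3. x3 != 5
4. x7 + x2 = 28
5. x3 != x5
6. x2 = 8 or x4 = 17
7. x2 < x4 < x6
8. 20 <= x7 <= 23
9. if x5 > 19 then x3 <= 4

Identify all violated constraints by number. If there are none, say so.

1. x6 + x8 = 19 + 18 = 37  ✔
2. 3x5 - 2x2 = 3(20) - 2(8) = 44  ✔
3. x3 = 5, but 5 is required to differ  ✘
4. x7 + x2 = 20 + 8 = 28  ✔
5. x3 = 5, x5 = 20; distinct  ✔
6. x2 = 8 = 8 (first disjunct)  ✔
7. values 8 < 15 < 19  ✔
8. x7 = 20 lies in [20, 23]  ✔
9. x5 = 20 > 19, so we need x3 ≤ 4; but x3 = 5 > 4  ✘

Constraints 3, 9 are violated.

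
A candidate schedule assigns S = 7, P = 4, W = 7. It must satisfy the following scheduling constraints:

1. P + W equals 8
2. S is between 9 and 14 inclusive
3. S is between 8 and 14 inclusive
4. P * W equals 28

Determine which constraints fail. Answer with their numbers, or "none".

1. P + W = 4 + 7 = 11, not 8 — does not hold.
2. S = 7 is outside [9, 14] — does not hold.
3. S = 7 is outside [8, 14] — does not hold.
4. P * W = 4 * 7 = 28 — holds.

The assignment fails constraints 1, 2, 3.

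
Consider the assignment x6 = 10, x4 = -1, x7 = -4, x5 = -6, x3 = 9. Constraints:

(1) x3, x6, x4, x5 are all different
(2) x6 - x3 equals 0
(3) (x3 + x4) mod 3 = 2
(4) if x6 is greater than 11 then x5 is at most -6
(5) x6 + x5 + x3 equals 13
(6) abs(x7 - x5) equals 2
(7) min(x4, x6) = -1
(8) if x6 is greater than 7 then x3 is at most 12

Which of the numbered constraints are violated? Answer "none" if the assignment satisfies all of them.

(1) values 9, 10, -1, -6 are pairwise distinct — satisfied.
(2) x6 - x3 = 10 - 9 = 1, not 0 — violated.
(3) x3 + x4 = 8; 8 mod 3 = 2 — satisfied.
(4) x6 = 10, not > 11; antecedent false, conditional vacuously true — satisfied.
(5) x6 + x5 + x3 = 10 + (-6) + 9 = 13 — satisfied.
(6) abs(-4 - (-6)) = 2 — satisfied.
(7) min(-1, 10) = -1 — satisfied.
(8) x6 = 10 > 7, so we need x3 ≤ 12; x3 = 9 ≤ 12 — satisfied.

Violated: 2.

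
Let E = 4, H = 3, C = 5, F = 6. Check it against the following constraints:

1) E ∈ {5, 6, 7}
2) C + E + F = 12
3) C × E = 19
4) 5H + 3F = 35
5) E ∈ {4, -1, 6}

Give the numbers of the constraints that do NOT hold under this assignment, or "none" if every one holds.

Constraints 1, 2, 3, and 4 are violated.

1) E = 4 is not in {5, 6, 7} — does not hold.
2) C + E + F = 5 + 4 + 6 = 15, not 12 — does not hold.
3) C × E = 5 × 4 = 20, not 19 — does not hold.
4) 5H + 3F = 5(3) + 3(6) = 33, not 35 — does not hold.
5) E = 4 is in {4, -1, 6} — holds.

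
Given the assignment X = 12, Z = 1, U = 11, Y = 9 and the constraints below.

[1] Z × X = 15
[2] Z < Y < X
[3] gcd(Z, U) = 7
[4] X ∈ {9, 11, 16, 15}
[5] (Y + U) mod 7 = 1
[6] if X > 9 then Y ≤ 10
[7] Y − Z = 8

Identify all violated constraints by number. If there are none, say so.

Violated: 1, 3, 4, and 5.

[1] Z × X = 1 × 12 = 12, not 15 — violated.
[2] values 1 < 9 < 12 — satisfied.
[3] gcd(1, 11) = 1, not 7 — violated.
[4] X = 12 is not in {9, 11, 16, 15} — violated.
[5] Y + U = 20; 20 mod 7 = 6, not 1 — violated.
[6] X = 12 > 9, so we need Y ≤ 10; Y = 9 ≤ 10 — satisfied.
[7] Y − Z = 9 − 1 = 8 — satisfied.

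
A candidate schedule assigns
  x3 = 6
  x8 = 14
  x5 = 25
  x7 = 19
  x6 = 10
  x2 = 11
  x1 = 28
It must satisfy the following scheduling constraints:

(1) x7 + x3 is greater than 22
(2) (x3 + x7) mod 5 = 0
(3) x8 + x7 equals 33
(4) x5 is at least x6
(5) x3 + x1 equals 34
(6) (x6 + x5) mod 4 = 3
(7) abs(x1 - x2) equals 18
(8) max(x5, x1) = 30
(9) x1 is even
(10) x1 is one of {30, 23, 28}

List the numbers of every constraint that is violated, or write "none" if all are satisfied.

(1) x7 + x3 = 19 + 6 = 25; 25 > 22 — satisfied.
(2) x3 + x7 = 25; 25 mod 5 = 0 — satisfied.
(3) x8 + x7 = 14 + 19 = 33 — satisfied.
(4) x5 = 25, x6 = 10; 25 ≥ 10 — satisfied.
(5) x3 + x1 = 6 + 28 = 34 — satisfied.
(6) x6 + x5 = 35; 35 mod 4 = 3 — satisfied.
(7) abs(28 - 11) = 17, not 18 — violated.
(8) max(25, 28) = 28, not 30 — violated.
(9) x1 = 28 is even — satisfied.
(10) x1 = 28 is in {30, 23, 28} — satisfied.

No — constraints 7 and 8 are not satisfied.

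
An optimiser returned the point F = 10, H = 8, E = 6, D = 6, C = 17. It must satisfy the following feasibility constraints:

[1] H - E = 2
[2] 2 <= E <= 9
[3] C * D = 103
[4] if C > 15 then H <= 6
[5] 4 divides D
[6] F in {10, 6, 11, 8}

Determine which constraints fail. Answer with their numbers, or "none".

The assignment fails constraints 3, 4, and 5.

[1] H - E = 8 - 6 = 2 — OK.
[2] E = 6 lies in [2, 9] — OK.
[3] C * D = 17 * 6 = 102, not 103 — violated.
[4] C = 17 > 15, so we need H ≤ 6; but H = 8 > 6 — violated.
[5] 6 = 4*1 + 2, so 4 does not divide 6 — violated.
[6] F = 10 is in {10, 6, 11, 8} — OK.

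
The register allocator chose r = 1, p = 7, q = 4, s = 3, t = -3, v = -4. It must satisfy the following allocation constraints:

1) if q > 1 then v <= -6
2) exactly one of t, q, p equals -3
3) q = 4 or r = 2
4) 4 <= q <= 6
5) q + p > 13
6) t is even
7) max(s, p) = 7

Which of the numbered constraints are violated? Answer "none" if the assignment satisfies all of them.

1) q = 4 > 1, so we need v ≤ -6; but v = -4 > -6 — fails.
2) t=-3, q=4, p=7; 1 of them equals -3 — holds.
3) q = 4 = 4 (first disjunct) — holds.
4) q = 4 lies in [4, 6] — holds.
5) q + p = 4 + 7 = 11; 11 ≤ 13, bound 13 not met — fails.
6) t = -3 is odd — fails.
7) max(3, 7) = 7 — holds.

Violated: 1, 5, and 6.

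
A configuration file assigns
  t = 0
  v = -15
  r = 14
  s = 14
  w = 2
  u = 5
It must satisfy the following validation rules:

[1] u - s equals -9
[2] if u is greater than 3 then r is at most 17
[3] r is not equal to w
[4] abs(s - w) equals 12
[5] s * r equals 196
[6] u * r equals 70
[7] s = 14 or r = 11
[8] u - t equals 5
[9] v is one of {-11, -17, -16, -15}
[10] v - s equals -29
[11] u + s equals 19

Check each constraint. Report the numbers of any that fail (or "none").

None — every constraint holds.

[1] u - s = 5 - 14 = -9  yes
[2] u = 5 > 3, so we need r ≤ 17; r = 14 ≤ 17  yes
[3] r = 14, w = 2; distinct  yes
[4] abs(14 - 2) = 12  yes
[5] s * r = 14 * 14 = 196  yes
[6] u * r = 5 * 14 = 70  yes
[7] s = 14 = 14 (first disjunct)  yes
[8] u - t = 5 - 0 = 5  yes
[9] v = -15 is in {-11, -17, -16, -15}  yes
[10] v - s = -15 - 14 = -29  yes
[11] u + s = 5 + 14 = 19  yes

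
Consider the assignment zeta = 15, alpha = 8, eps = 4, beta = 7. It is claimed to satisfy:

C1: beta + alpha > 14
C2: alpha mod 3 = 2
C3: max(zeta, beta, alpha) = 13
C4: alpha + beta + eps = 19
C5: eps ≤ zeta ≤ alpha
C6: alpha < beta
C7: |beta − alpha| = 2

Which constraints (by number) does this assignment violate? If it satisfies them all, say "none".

Constraints 3, 5, 6, and 7 are violated.

C1: beta + alpha = 7 + 8 = 15; 15 > 14 — holds.
C2: 8 mod 3 = 2 — holds.
C3: max(15, 7, 8) = 15, not 13 — fails.
C4: alpha + beta + eps = 8 + 7 + 4 = 19 — holds.
C5: values 4, 15, 8; zeta = 15 is not ≤ alpha = 8 — fails.
C6: alpha = 8, beta = 7; 8 ≥ 7 (want <) — fails.
C7: |7 − 8| = 1, not 2 — fails.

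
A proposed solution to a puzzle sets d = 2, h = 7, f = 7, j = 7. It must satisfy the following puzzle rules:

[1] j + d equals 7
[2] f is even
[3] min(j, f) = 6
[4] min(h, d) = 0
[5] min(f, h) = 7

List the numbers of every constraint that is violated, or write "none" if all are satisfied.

[1] j + d = 7 + 2 = 9, not 7  ✗
[2] f = 7 is odd  ✗
[3] min(7, 7) = 7, not 6  ✗
[4] min(7, 2) = 2, not 0  ✗
[5] min(7, 7) = 7  ✓

Constraints 1, 2, 3, 4 do not hold.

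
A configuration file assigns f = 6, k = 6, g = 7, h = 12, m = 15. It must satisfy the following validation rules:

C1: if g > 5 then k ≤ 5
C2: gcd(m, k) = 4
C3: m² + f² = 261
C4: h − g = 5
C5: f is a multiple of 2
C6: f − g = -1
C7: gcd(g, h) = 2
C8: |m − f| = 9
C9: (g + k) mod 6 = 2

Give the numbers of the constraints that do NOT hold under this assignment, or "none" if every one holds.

Constraints 1, 2, 7, and 9 do not hold.

C1: g = 7 > 5, so we need k ≤ 5; but k = 6 > 5 — does not hold.
C2: gcd(15, 6) = 3, not 4 — does not hold.
C3: m² + f² = 15² + 6² = 225 + 36 = 261 — holds.
C4: h − g = 12 − 7 = 5 — holds.
C5: 6 / 2 = 3, so 2 divides 6 — holds.
C6: f − g = 6 − 7 = -1 — holds.
C7: gcd(7, 12) = 1, not 2 — does not hold.
C8: |15 − 6| = 9 — holds.
C9: g + k = 13; 13 mod 6 = 1, not 2 — does not hold.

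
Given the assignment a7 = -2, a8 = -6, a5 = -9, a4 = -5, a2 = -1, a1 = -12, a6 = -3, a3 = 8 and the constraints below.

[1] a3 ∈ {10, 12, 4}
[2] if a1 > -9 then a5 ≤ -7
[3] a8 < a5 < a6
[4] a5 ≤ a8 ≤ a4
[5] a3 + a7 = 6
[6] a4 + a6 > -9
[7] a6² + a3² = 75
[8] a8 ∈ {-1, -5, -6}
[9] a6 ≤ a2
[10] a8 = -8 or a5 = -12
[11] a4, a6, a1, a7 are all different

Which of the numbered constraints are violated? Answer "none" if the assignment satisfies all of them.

Constraints 1, 3, 7, and 10 are violated.

[1] a3 = 8 is not in {10, 12, 4} — fails.
[2] a1 = -12, not > -9; antecedent false, conditional vacuously true — holds.
[3] values -6, -9, -3; a8 = -6 is not < a5 = -9 — fails.
[4] values -9 ≤ -6 ≤ -5 — holds.
[5] a3 + a7 = 8 + (-2) = 6 — holds.
[6] a4 + a6 = -5 + (-3) = -8; -8 > -9 — holds.
[7] a6² + a3² = (-3)² + 8² = 9 + 64 = 73, not 75 — fails.
[8] a8 = -6 is in {-1, -5, -6} — holds.
[9] a6 = -3, a2 = -1; -3 ≤ -1 — holds.
[10] a8 = -6 ≠ -8 and a5 = -9 ≠ -12; both disjuncts false — fails.
[11] values -5, -3, -12, -2 are pairwise distinct — holds.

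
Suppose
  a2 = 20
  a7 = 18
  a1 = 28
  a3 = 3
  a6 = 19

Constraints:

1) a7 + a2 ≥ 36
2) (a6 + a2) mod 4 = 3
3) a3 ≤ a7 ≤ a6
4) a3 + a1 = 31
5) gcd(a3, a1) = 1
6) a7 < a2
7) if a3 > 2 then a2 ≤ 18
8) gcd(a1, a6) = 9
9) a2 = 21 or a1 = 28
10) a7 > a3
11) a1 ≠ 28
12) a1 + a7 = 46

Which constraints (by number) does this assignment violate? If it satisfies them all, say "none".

Constraints 7, 8, 11 do not hold.

1) a7 + a2 = 18 + 20 = 38; 38 ≥ 36 — OK.
2) a6 + a2 = 39; 39 mod 4 = 3 — OK.
3) values 3 ≤ 18 ≤ 19 — OK.
4) a3 + a1 = 3 + 28 = 31 — OK.
5) gcd(3, 28) = 1 — OK.
6) a7 = 18, a2 = 20; 18 < 20 — OK.
7) a3 = 3 > 2, so we need a2 ≤ 18; but a2 = 20 > 18 — violated.
8) gcd(28, 19) = 1, not 9 — violated.
9) a2 = 20 ≠ 21, but a1 = 28 = 28 (second disjunct) — OK.
10) a7 = 18, a3 = 3; 18 > 3 — OK.
11) a1 = 28, but 28 is required to differ — violated.
12) a1 + a7 = 28 + 18 = 46 — OK.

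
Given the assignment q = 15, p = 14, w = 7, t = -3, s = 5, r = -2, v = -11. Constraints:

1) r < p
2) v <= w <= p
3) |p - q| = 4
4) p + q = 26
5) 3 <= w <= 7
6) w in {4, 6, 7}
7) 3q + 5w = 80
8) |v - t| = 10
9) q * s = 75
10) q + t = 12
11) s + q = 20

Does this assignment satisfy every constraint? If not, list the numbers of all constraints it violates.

1) r = -2, p = 14; -2 < 14 — satisfied.
2) values -11 <= 7 <= 14 — satisfied.
3) |14 - 15| = 1, not 4 — violated.
4) p + q = 14 + 15 = 29, not 26 — violated.
5) w = 7 lies in [3, 7] — satisfied.
6) w = 7 is in {4, 6, 7} — satisfied.
7) 3q + 5w = 3(15) + 5(7) = 80 — satisfied.
8) |-11 - (-3)| = 8, not 10 — violated.
9) q * s = 15 * 5 = 75 — satisfied.
10) q + t = 15 + (-3) = 12 — satisfied.
11) s + q = 5 + 15 = 20 — satisfied.

Constraints 3, 4, and 8 are violated.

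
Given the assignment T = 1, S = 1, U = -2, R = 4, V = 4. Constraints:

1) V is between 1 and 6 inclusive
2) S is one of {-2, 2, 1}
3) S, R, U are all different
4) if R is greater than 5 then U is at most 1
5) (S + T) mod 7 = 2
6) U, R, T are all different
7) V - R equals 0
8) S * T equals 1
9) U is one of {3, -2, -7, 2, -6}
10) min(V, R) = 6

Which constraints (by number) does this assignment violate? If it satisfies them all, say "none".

No — constraint 10 is not satisfied.

1) V = 4 lies in [1, 6] — holds.
2) S = 1 is in {-2, 2, 1} — holds.
3) values 1, 4, -2 are pairwise distinct — holds.
4) R = 4, not > 5; antecedent false, conditional vacuously true — holds.
5) S + T = 2; 2 mod 7 = 2 — holds.
6) values -2, 4, 1 are pairwise distinct — holds.
7) V - R = 4 - 4 = 0 — holds.
8) S * T = 1 * 1 = 1 — holds.
9) U = -2 is in {3, -2, -7, 2, -6} — holds.
10) min(4, 4) = 4, not 6 — fails.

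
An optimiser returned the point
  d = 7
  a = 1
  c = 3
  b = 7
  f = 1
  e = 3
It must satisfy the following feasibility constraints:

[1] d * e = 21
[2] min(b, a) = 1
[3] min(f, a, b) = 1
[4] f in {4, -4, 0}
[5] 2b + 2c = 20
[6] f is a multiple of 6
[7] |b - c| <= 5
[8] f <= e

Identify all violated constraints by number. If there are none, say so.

Constraints 4 and 6 are violated.

[1] d * e = 7 * 3 = 21 — holds.
[2] min(7, 1) = 1 — holds.
[3] min(1, 1, 7) = 1 — holds.
[4] f = 1 is not in {4, -4, 0} — fails.
[5] 2b + 2c = 2(7) + 2(3) = 20 — holds.
[6] 1 = 6*0 + 1, so 6 does not divide 1 — fails.
[7] |7 - 3| = 4; 4 ≤ 5 — holds.
[8] f = 1, e = 3; 1 ≤ 3 — holds.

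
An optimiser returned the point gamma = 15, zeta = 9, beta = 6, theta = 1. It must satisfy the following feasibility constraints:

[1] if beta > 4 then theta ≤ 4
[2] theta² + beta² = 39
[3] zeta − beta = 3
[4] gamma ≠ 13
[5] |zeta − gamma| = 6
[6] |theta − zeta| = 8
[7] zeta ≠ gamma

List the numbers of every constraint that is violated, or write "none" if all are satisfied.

[1] beta = 6 > 4, so we need theta ≤ 4; theta = 1 ≤ 4 — holds.
[2] theta² + beta² = 1² + 6² = 1 + 36 = 37, not 39 — fails.
[3] zeta − beta = 9 − 6 = 3 — holds.
[4] gamma = 15, and 15 ≠ 13 — holds.
[5] |9 − 15| = 6 — holds.
[6] |1 − 9| = 8 — holds.
[7] zeta = 9, gamma = 15; distinct — holds.

No — constraint 2 is not satisfied.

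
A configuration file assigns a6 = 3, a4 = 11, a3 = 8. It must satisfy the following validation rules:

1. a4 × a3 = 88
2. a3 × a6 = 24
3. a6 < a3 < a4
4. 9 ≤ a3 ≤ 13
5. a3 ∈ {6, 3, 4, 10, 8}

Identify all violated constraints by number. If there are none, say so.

1. a4 × a3 = 11 × 8 = 88 — OK.
2. a3 × a6 = 8 × 3 = 24 — OK.
3. values 3 < 8 < 11 — OK.
4. a3 = 8 is outside [9, 13] — violated.
5. a3 = 8 is in {6, 3, 4, 10, 8} — OK.

No — constraint 4 is not satisfied.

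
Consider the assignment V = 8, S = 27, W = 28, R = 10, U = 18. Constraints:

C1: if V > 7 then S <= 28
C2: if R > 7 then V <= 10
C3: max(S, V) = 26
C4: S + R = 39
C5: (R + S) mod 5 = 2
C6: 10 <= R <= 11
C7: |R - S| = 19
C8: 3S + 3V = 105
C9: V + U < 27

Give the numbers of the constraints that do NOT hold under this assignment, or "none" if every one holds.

C1: V = 8 > 7, so we need S ≤ 28; S = 27 ≤ 28  ✓
C2: R = 10 > 7, so we need V ≤ 10; V = 8 ≤ 10  ✓
C3: max(27, 8) = 27, not 26  ✗
C4: S + R = 27 + 10 = 37, not 39  ✗
C5: R + S = 37; 37 mod 5 = 2  ✓
C6: R = 10 lies in [10, 11]  ✓
C7: |10 - 27| = 17, not 19  ✗
C8: 3S + 3V = 3(27) + 3(8) = 105  ✓
C9: V + U = 8 + 18 = 26; 26 < 27  ✓

Violated: 3, 4, and 7.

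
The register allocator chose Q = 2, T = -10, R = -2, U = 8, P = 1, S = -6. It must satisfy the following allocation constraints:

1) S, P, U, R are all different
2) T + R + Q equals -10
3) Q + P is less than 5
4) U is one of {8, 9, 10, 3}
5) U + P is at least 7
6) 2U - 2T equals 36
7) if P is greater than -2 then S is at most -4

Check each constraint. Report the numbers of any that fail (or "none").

1) values -6, 1, 8, -2 are pairwise distinct  holds
2) T + R + Q = -10 + (-2) + 2 = -10  holds
3) Q + P = 2 + 1 = 3; 3 < 5  holds
4) U = 8 is in {8, 9, 10, 3}  holds
5) U + P = 8 + 1 = 9; 9 ≥ 7  holds
6) 2U - 2T = 2(8) - 2(-10) = 36  holds
7) P = 1 > -2, so we need S ≤ -4; S = -6 ≤ -4  holds

None — every constraint holds.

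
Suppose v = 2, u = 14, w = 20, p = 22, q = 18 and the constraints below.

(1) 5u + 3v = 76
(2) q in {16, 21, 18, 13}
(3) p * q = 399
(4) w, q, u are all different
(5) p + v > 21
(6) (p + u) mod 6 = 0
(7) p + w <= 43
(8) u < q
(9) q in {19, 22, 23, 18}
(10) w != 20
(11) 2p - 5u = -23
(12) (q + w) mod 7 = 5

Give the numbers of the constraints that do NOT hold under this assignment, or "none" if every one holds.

Constraints 3, 10, 11, and 12 do not hold.

(1) 5u + 3v = 5(14) + 3(2) = 76 — holds.
(2) q = 18 is in {16, 21, 18, 13} — holds.
(3) p * q = 22 * 18 = 396, not 399 — fails.
(4) values 20, 18, 14 are pairwise distinct — holds.
(5) p + v = 22 + 2 = 24; 24 > 21 — holds.
(6) p + u = 36; 36 mod 6 = 0 — holds.
(7) p + w = 22 + 20 = 42; 42 ≤ 43 — holds.
(8) u = 14, q = 18; 14 < 18 — holds.
(9) q = 18 is in {19, 22, 23, 18} — holds.
(10) w = 20, but 20 is required to differ — fails.
(11) 2p - 5u = 2(22) - 5(14) = -26, not -23 — fails.
(12) q + w = 38; 38 mod 7 = 3, not 5 — fails.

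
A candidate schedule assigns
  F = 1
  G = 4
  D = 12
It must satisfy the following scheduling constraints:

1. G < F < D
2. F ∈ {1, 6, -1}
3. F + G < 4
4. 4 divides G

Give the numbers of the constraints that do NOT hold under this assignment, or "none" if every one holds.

No — constraints 1 and 3 are not satisfied.

1. values 4, 1, 12; G = 4 is not < F = 1  ✘
2. F = 1 is in {1, 6, -1}  ✔
3. F + G = 1 + 4 = 5; 5 ≥ 4, bound 4 not met  ✘
4. 4 / 4 = 1, so 4 divides 4  ✔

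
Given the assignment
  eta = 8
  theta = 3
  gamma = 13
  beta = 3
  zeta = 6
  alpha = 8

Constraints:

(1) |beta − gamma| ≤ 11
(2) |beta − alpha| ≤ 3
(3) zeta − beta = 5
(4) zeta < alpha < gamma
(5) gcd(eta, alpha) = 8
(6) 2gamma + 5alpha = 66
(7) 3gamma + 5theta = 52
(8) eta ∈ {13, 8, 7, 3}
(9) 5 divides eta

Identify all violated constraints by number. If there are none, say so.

(1) |3 − 13| = 10; 10 ≤ 11  ✓
(2) |3 − 8| = 5; 5 > 3, exceeds bound 3  ✗
(3) zeta − beta = 6 − 3 = 3, not 5  ✗
(4) values 6 < 8 < 13  ✓
(5) gcd(8, 8) = 8  ✓
(6) 2gamma + 5alpha = 2(13) + 5(8) = 66  ✓
(7) 3gamma + 5theta = 3(13) + 5(3) = 54, not 52  ✗
(8) eta = 8 is in {13, 8, 7, 3}  ✓
(9) 8 = 5×1 + 3, so 5 does not divide 8  ✗

Constraints 2, 3, 7, 9 do not hold.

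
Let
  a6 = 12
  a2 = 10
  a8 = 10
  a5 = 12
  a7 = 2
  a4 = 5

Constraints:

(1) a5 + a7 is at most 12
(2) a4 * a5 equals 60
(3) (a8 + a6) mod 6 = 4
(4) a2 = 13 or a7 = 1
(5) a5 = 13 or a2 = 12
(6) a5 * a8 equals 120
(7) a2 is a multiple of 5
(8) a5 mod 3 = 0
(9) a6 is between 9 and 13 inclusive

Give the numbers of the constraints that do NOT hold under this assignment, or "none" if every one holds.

Constraints 1, 4, 5 are violated.

(1) a5 + a7 = 12 + 2 = 14; 14 > 12, bound 12 not met — fails.
(2) a4 * a5 = 5 * 12 = 60 — holds.
(3) a8 + a6 = 22; 22 mod 6 = 4 — holds.
(4) a2 = 10 ≠ 13 and a7 = 2 ≠ 1; both disjuncts false — fails.
(5) a5 = 12 ≠ 13 and a2 = 10 ≠ 12; both disjuncts false — fails.
(6) a5 * a8 = 12 * 10 = 120 — holds.
(7) 10 / 5 = 2, so 5 divides 10 — holds.
(8) 12 mod 3 = 0 — holds.
(9) a6 = 12 lies in [9, 13] — holds.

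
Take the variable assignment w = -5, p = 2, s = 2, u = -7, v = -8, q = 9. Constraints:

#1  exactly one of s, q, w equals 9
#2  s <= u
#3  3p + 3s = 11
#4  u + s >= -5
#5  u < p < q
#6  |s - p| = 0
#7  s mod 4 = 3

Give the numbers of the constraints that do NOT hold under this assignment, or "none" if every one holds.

#1 s=2, q=9, w=-5; 1 of them equals 9 — OK.
#2 s = 2, u = -7; 2 > -7 (want ≤) — violated.
#3 3p + 3s = 3(2) + 3(2) = 12, not 11 — violated.
#4 u + s = -7 + 2 = -5; -5 ≥ -5 — OK.
#5 values -7 < 2 < 9 — OK.
#6 |2 - 2| = 0 — OK.
#7 2 mod 4 = 2, not 3 — violated.

Constraints 2, 3, and 7 are violated.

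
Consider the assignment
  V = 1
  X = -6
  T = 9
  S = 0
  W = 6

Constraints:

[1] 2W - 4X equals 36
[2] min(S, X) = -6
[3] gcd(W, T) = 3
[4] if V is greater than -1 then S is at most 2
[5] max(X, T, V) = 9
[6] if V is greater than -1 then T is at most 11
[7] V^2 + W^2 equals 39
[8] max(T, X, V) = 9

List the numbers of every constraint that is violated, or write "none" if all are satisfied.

Constraint 7 is violated.

[1] 2W - 4X = 2(6) - 4(-6) = 36 — holds.
[2] min(0, -6) = -6 — holds.
[3] gcd(6, 9) = 3 — holds.
[4] V = 1 > -1, so we need S ≤ 2; S = 0 ≤ 2 — holds.
[5] max(-6, 9, 1) = 9 — holds.
[6] V = 1 > -1, so we need T ≤ 11; T = 9 ≤ 11 — holds.
[7] V^2 + W^2 = 1^2 + 6^2 = 1 + 36 = 37, not 39 — fails.
[8] max(9, -6, 1) = 9 — holds.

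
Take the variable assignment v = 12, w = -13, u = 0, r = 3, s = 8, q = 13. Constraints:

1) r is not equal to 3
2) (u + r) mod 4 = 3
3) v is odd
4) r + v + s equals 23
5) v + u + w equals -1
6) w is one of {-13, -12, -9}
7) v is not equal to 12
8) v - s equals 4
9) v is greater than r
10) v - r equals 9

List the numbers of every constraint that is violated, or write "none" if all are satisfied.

1) r = 3, but 3 is required to differ  no
2) u + r = 3; 3 mod 4 = 3  yes
3) v = 12 is even  no
4) r + v + s = 3 + 12 + 8 = 23  yes
5) v + u + w = 12 + 0 + (-13) = -1  yes
6) w = -13 is in {-13, -12, -9}  yes
7) v = 12, but 12 is required to differ  no
8) v - s = 12 - 8 = 4  yes
9) v = 12, r = 3; 12 > 3  yes
10) v - r = 12 - 3 = 9  yes

Constraints 1, 3, and 7 are violated.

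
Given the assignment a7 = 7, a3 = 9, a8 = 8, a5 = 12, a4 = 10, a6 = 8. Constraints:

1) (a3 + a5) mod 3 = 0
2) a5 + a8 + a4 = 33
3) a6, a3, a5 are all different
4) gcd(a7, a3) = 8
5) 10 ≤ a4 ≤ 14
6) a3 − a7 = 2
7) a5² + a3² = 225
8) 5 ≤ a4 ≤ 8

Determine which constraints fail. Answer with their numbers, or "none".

1) a3 + a5 = 21; 21 mod 3 = 0  yes
2) a5 + a8 + a4 = 12 + 8 + 10 = 30, not 33  no
3) values 8, 9, 12 are pairwise distinct  yes
4) gcd(7, 9) = 1, not 8  no
5) a4 = 10 lies in [10, 14]  yes
6) a3 − a7 = 9 − 7 = 2  yes
7) a5² + a3² = 12² + 9² = 144 + 81 = 225  yes
8) a4 = 10 is outside [5, 8]  no

Violated: 2, 4, and 8.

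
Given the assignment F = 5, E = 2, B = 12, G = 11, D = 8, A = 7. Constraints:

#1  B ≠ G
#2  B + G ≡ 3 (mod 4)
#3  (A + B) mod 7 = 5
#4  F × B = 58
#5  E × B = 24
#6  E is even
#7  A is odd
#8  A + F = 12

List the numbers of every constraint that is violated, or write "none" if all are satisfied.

#1 B = 12, G = 11; distinct  holds
#2 B + G = 23; 23 mod 4 = 3  holds
#3 A + B = 19; 19 mod 7 = 5  holds
#4 F × B = 5 × 12 = 60, not 58  fails
#5 E × B = 2 × 12 = 24  holds
#6 E = 2 is even  holds
#7 A = 7 is odd  holds
#8 A + F = 7 + 5 = 12  holds

The assignment fails constraint 4.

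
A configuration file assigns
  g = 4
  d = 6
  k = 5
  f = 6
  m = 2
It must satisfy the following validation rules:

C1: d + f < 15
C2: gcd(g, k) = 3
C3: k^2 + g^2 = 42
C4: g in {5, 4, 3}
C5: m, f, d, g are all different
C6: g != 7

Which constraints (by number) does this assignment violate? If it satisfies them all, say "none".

C1: d + f = 6 + 6 = 12; 12 < 15 — satisfied.
C2: gcd(4, 5) = 1, not 3 — violated.
C3: k^2 + g^2 = 5^2 + 4^2 = 25 + 16 = 41, not 42 — violated.
C4: g = 4 is in {5, 4, 3} — satisfied.
C5: f = d = 6, not all different — violated.
C6: g = 4, and 4 ≠ 7 — satisfied.

Constraints 2, 3, and 5 are violated.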